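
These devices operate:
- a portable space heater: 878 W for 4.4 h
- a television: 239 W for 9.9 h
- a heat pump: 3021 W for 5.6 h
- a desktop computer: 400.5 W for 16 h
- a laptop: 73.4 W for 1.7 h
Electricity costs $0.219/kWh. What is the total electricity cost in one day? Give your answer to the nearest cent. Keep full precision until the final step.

$6.50

portable space heater: 878 W × 4.4 h = 3,863 Wh = 3.863 kWh
television: 239 W × 9.9 h = 2,366 Wh = 2.366 kWh
heat pump: 3021 W × 5.6 h = 16,918 Wh = 16.92 kWh
desktop computer: 400.5 W × 16 h = 6,408 Wh = 6.408 kWh
laptop: 73.4 W × 1.7 h = 125 Wh = 0.1248 kWh
Total energy = 3.863 + 2.366 + 16.92 + 6.408 + 0.1248 = 29.68 kWh
Cost = 29.68 kWh × $0.219 = $6.50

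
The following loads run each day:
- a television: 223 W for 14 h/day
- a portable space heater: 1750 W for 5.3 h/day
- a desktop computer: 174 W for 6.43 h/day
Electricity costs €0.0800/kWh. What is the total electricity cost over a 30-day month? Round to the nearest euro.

television: 223 W × 14 h × 30 d = 93,660 Wh = 93.66 kWh
portable space heater: 1750 W × 5.3 h × 30 d = 278,250 Wh = 278.2 kWh
desktop computer: 174 W × 6.43 h × 30 d = 33,565 Wh = 33.56 kWh
Total energy = 93.66 + 278.2 + 33.56 = 405.5 kWh
Cost = 405.5 kWh × €0.0800 = €32.44 ≈ €32

€32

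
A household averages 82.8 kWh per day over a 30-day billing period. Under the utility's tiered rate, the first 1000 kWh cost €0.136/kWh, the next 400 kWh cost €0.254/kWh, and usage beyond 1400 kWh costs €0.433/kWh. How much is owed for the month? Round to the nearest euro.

€707

Usage = 82.8 kWh/day × 30 days = 2484 kWh
First 1000 kWh × €0.136 = €136.00
Next 400 kWh × €0.254 = €101.60
Remaining 1084 kWh × €0.433 = €469.37
Total = €706.97 ≈ €707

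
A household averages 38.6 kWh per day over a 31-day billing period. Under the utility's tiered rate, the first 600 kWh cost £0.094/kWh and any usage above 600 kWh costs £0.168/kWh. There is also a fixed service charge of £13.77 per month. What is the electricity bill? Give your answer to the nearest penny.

£170.40

Usage = 38.6 kWh/day × 31 days = 1196.6 kWh
First 600 kWh × £0.094 = £56.40
Remaining 596.6 kWh × £0.168 = £100.23
Energy charge = £156.63; + service £13.77 = £170.40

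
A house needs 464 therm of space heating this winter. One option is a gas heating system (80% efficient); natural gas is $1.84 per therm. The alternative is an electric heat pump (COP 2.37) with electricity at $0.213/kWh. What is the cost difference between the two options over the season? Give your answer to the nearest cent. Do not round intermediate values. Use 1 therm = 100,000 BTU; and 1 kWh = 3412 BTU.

$154.99

Heat load = 464 therm × 100,000 = 46,400,000 BTU
Gas: input = 46,400,000 / 0.80 = 58,000,000 BTU = 580 therm → 580 × $1.84 = $1,067.20
Heat pump: 46,400,000 BTU / 3412 = 13,600 kWh heat; / 2.37 = 5,738 kWh in → × $0.213 = $1,222.19
Difference = |$1,067.20 − $1,222.19| = $154.99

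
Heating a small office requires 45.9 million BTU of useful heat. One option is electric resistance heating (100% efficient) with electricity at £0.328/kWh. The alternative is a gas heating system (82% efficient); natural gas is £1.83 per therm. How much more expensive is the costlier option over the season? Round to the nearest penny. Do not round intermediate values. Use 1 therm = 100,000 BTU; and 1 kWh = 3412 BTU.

£3388.07

Heat load = 45.9 × 10⁶ BTU = 45,900,000 BTU
Gas: input = 45,900,000 / 0.820 = 55,975,610 BTU = 559.8 therm → 559.8 × £1.83 = £1,024.35
Electric: 45,900,000 BTU / 3412 = 13,450 kWh → × £0.328 = £4,412.43
Difference = |£1,024.35 − £4,412.43| = £3,388.07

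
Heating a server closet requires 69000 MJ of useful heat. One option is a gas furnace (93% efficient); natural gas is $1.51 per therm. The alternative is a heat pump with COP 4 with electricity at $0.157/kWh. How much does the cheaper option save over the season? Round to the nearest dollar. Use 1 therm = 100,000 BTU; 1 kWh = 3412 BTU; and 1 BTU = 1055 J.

$310

Heat load = 69000 MJ = 69,000,000,000 J / 1055 = 65,402,844 BTU
Gas: input = 65,402,844 / 0.93 = 70,325,638 BTU = 703.3 therm → 703.3 × $1.51 = $1,061.92
Heat pump: 65,402,844 BTU / 3412 = 19,170 kWh heat; / 4 = 4,792 kWh in → × $0.157 = $752.36
Difference = |$1,061.92 − $752.36| = $309.55 ≈ $310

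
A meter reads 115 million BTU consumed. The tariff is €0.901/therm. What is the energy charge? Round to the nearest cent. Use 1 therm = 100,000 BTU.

115 million BTU × (10 therm/million BTU) = 1,150 therm
Cost = 1,150 therm × €0.901/therm = €1,036.15

€1036.15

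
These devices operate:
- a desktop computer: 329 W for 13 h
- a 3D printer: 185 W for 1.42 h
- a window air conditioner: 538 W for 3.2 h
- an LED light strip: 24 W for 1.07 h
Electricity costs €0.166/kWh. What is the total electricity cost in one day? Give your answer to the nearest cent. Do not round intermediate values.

€1.04

desktop computer: 329 W × 13 h = 4,277 Wh = 4.277 kWh
3D printer: 185 W × 1.42 h = 263 Wh = 0.2627 kWh
window air conditioner: 538 W × 3.2 h = 1,722 Wh = 1.722 kWh
LED light strip: 24 W × 1.07 h = 26 Wh = 0.02568 kWh
Total energy = 4.277 + 0.2627 + 1.722 + 0.02568 = 6.287 kWh
Cost = 6.287 kWh × €0.166 = €1.04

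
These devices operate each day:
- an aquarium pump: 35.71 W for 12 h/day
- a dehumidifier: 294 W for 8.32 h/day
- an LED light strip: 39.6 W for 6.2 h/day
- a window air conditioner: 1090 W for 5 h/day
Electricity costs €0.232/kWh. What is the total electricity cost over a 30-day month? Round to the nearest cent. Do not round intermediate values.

€59.65

aquarium pump: 35.71 W × 12 h × 30 d = 12,856 Wh = 12.86 kWh
dehumidifier: 294 W × 8.32 h × 30 d = 73,382 Wh = 73.38 kWh
LED light strip: 39.6 W × 6.2 h × 30 d = 7,366 Wh = 7.366 kWh
window air conditioner: 1090 W × 5 h × 30 d = 163,500 Wh = 163.5 kWh
Total energy = 12.86 + 73.38 + 7.366 + 163.5 = 257.1 kWh
Cost = 257.1 kWh × €0.232 = €59.65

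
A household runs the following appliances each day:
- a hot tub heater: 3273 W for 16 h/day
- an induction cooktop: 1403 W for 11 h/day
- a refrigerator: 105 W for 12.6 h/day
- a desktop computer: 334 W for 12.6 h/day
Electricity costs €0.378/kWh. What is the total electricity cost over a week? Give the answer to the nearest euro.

€194

hot tub heater: 3273 W × 16 h × 7 d = 366,576 Wh = 366.6 kWh
induction cooktop: 1403 W × 11 h × 7 d = 108,031 Wh = 108 kWh
refrigerator: 105 W × 12.6 h × 7 d = 9,261 Wh = 9.261 kWh
desktop computer: 334 W × 12.6 h × 7 d = 29,459 Wh = 29.46 kWh
Total energy = 366.6 + 108 + 9.261 + 29.46 = 513.3 kWh
Cost = 513.3 kWh × €0.378 = €194.04 ≈ €194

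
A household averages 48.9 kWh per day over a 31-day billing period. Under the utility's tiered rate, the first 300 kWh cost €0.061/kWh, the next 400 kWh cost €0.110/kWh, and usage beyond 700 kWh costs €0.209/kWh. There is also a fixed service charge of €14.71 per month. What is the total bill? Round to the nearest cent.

Usage = 48.9 kWh/day × 31 days = 1515.9 kWh
First 300 kWh × €0.061 = €18.30
Next 400 kWh × €0.110 = €44.00
Remaining 815.9 kWh × €0.209 = €170.52
Energy charge = €232.82; + service €14.71 = €247.53

€247.53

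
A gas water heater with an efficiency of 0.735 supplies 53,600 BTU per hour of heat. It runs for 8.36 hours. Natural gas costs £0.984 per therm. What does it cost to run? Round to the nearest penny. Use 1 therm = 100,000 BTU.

£6.00

Heat delivered = 53,600 BTU/h × 8.36 h = 448,096 BTU
Gas input = 448,096 / 0.735 = 609,654 BTU
= 609,654 / 100,000 = 6.097 therm
Cost = 6.097 × £0.984/therm = £6.00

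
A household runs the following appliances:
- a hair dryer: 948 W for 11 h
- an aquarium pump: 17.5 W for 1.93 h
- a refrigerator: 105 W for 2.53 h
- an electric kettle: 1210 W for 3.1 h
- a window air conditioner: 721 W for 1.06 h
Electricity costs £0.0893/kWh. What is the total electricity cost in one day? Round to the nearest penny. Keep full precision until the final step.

£1.36

hair dryer: 948 W × 11 h = 10,428 Wh = 10.43 kWh
aquarium pump: 17.5 W × 1.93 h = 34 Wh = 0.03377 kWh
refrigerator: 105 W × 2.53 h = 266 Wh = 0.2656 kWh
electric kettle: 1210 W × 3.1 h = 3,751 Wh = 3.751 kWh
window air conditioner: 721 W × 1.06 h = 764 Wh = 0.7643 kWh
Total energy = 10.43 + 0.03377 + 0.2656 + 3.751 + 0.7643 = 15.24 kWh
Cost = 15.24 kWh × £0.0893 = £1.36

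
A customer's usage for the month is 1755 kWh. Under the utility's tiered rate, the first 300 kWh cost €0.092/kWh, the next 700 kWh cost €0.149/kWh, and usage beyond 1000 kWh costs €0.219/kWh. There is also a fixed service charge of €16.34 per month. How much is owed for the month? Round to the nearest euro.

€314

First 300 kWh × €0.092 = €27.60
Next 700 kWh × €0.149 = €104.30
Remaining 755 kWh × €0.219 = €165.34
Energy charge = €297.25; + service €16.34 = €313.58 ≈ €314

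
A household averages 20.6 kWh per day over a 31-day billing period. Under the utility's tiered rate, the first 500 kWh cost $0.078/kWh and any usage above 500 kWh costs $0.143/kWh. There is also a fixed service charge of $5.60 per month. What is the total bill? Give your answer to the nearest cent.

$64.42

Usage = 20.6 kWh/day × 31 days = 638.6 kWh
First 500 kWh × $0.078 = $39.00
Remaining 138.6 kWh × $0.143 = $19.82
Energy charge = $58.82; + service $5.60 = $64.42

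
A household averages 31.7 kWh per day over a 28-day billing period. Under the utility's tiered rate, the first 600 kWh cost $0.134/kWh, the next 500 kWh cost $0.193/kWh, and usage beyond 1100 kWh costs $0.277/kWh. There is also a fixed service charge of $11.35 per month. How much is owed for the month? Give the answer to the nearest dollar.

$147

Usage = 31.7 kWh/day × 28 days = 887.6 kWh
First 600 kWh × $0.134 = $80.40
Next 287.6 kWh × $0.193 = $55.51
Remaining tier: 0 kWh (not reached)
Energy charge = $135.91; + service $11.35 = $147.26 ≈ $147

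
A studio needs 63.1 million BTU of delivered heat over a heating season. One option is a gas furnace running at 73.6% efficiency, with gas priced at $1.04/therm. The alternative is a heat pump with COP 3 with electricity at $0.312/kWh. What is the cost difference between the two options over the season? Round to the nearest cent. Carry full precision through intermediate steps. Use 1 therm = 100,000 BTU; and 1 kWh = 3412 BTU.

$1031.70

Heat load = 63.1 × 10⁶ BTU = 63,100,000 BTU
Gas: input = 63,100,000 / 0.736 = 85,733,696 BTU = 857.3 therm → 857.3 × $1.04 = $891.63
Heat pump: 63,100,000 BTU / 3412 = 18,490 kWh heat; / 3 = 6,165 kWh in → × $0.312 = $1,923.33
Difference = |$891.63 − $1,923.33| = $1,031.70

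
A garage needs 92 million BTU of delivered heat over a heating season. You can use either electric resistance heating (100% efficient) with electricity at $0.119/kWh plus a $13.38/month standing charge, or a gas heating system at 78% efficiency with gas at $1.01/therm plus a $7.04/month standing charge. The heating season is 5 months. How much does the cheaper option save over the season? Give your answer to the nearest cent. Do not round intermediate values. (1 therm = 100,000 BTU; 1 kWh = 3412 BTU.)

$2049.09

Heat load = 92 × 10⁶ BTU = 92,000,000 BTU
Gas: input = 92,000,000 / 0.78 = 117,948,718 BTU = 1,179 therm → 1,179 × $1.01 = $1,191.28; + 5 × $7.04 standing = $1,226.48
Electric: 92,000,000 BTU / 3412 = 26,960 kWh → × $0.119 = $3,208.68; + 5 × $13.38 standing = $3,275.58
Difference = |$1,226.48 − $3,275.58| = $2,049.09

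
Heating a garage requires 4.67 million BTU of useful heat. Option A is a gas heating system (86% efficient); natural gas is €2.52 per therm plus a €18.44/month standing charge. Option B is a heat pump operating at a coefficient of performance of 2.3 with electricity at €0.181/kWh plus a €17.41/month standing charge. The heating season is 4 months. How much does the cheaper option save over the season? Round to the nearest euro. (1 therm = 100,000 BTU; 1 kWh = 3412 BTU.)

Heat load = 4.67 × 10⁶ BTU = 4,670,000 BTU
Gas: input = 4,670,000 / 0.860 = 5,430,233 BTU = 54.3 therm → 54.3 × €2.52 = €136.84; + 4 × €18.44 standing = €210.60
Heat pump: 4,670,000 BTU / 3412 = 1,369 kWh heat; / 2.3 = 595.1 kWh in → × €0.181 = €107.71; + 4 × €17.41 standing = €177.35
Difference = |€210.60 − €177.35| = €33.25 ≈ €33

€33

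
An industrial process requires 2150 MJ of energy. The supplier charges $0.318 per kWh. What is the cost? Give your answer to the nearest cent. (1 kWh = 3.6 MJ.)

2150 MJ × (0.27778 kWh/MJ) = 597.2 kWh
Cost = 597.2 kWh × $0.318/kWh = $189.92

$189.92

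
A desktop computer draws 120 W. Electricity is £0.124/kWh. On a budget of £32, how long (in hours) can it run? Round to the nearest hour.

2151 h

Energy budget = £32 / £0.124 per kWh = 258.1 kWh = 258,065 Wh
Runtime = 258,065 Wh / 120 W = 2,151 h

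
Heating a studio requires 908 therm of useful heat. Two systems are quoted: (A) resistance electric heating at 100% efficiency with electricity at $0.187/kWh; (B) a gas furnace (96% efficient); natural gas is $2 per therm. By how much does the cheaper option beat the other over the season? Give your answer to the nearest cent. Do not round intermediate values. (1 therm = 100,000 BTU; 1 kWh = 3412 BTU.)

Heat load = 908 therm × 100,000 = 90,800,000 BTU
Gas: input = 90,800,000 / 0.96 = 94,583,333 BTU = 945.8 therm → 945.8 × $2 = $1,891.67
Electric: 90,800,000 BTU / 3412 = 26,610 kWh → × $0.187 = $4,976.44
Difference = |$1,891.67 − $4,976.44| = $3,084.77

$3084.77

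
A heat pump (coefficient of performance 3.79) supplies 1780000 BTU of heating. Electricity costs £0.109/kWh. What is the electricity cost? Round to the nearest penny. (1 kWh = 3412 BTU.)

£15.00

Heat delivered = 1,780,000 BTU / 3412 = 521.7 kWh
Electrical input = 521.7 kWh / 3.79 = 137.6 kWh
Cost = 137.6 × £0.109/kWh = £15.00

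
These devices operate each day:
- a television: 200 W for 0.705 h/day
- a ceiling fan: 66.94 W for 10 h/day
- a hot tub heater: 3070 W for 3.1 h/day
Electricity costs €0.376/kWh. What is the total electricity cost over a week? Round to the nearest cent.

€27.18

television: 200 W × 0.705 h × 7 d = 987 Wh = 0.987 kWh
ceiling fan: 66.94 W × 10 h × 7 d = 4,686 Wh = 4.686 kWh
hot tub heater: 3070 W × 3.1 h × 7 d = 66,619 Wh = 66.62 kWh
Total energy = 0.987 + 4.686 + 66.62 = 72.29 kWh
Cost = 72.29 kWh × €0.376 = €27.18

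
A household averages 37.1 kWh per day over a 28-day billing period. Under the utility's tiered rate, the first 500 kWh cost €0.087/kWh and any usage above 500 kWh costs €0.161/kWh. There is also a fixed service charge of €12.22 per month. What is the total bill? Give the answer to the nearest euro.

Usage = 37.1 kWh/day × 28 days = 1038.8 kWh
First 500 kWh × €0.087 = €43.50
Remaining 538.8 kWh × €0.161 = €86.75
Energy charge = €130.25; + service €12.22 = €142.47 ≈ €142

€142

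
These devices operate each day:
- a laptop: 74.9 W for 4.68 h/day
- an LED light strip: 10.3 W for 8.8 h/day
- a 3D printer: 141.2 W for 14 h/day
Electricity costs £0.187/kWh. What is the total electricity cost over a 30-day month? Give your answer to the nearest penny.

£13.56

laptop: 74.9 W × 4.68 h × 30 d = 10,516 Wh = 10.52 kWh
LED light strip: 10.3 W × 8.8 h × 30 d = 2,719 Wh = 2.719 kWh
3D printer: 141.2 W × 14 h × 30 d = 59,304 Wh = 59.3 kWh
Total energy = 10.52 + 2.719 + 59.3 = 72.54 kWh
Cost = 72.54 kWh × £0.187 = £13.56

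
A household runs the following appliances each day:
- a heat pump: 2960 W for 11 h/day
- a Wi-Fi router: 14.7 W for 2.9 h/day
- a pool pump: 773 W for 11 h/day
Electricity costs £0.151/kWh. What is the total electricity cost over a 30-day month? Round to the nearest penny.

£186.21

heat pump: 2960 W × 11 h × 30 d = 976,800 Wh = 976.8 kWh
Wi-Fi router: 14.7 W × 2.9 h × 30 d = 1,279 Wh = 1.279 kWh
pool pump: 773 W × 11 h × 30 d = 255,090 Wh = 255.1 kWh
Total energy = 976.8 + 1.279 + 255.1 = 1,233 kWh
Cost = 1,233 kWh × £0.151 = £186.21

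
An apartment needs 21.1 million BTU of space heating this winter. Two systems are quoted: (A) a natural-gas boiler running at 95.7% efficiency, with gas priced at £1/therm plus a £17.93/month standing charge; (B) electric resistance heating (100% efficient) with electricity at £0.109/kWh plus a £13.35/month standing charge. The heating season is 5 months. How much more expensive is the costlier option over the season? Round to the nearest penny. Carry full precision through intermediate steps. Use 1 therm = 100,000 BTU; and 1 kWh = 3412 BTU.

£430.68

Heat load = 21.1 × 10⁶ BTU = 21,100,000 BTU
Gas: input = 21,100,000 / 0.957 = 22,048,067 BTU = 220.5 therm → 220.5 × £1 = £220.48; + 5 × £17.93 standing = £310.13
Electric: 21,100,000 BTU / 3412 = 6,184 kWh → × £0.109 = £674.06; + 5 × £13.35 standing = £740.81
Difference = |£310.13 − £740.81| = £430.68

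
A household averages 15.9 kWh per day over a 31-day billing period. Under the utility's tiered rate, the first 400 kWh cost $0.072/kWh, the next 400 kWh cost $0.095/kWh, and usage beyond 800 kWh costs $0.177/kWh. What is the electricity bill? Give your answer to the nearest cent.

$37.63

Usage = 15.9 kWh/day × 31 days = 492.9 kWh
First 400 kWh × $0.072 = $28.80
Next 92.9 kWh × $0.095 = $8.83
Remaining tier: 0 kWh (not reached)
Total = $37.63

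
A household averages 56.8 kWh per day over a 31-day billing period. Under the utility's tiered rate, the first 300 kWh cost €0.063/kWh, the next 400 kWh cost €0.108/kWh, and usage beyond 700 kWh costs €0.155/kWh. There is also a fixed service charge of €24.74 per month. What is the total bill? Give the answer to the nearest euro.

Usage = 56.8 kWh/day × 31 days = 1760.8 kWh
First 300 kWh × €0.063 = €18.90
Next 400 kWh × €0.108 = €43.20
Remaining 1060.8 kWh × €0.155 = €164.42
Energy charge = €226.52; + service €24.74 = €251.26 ≈ €251

€251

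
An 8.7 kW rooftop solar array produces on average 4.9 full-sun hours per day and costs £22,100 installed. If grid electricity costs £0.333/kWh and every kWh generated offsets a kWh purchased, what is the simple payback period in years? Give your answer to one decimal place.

4.3 years

Daily generation = 8.7 kW × 4.9 h = 42.63 kWh
Annual generation = 42.63 × 365 = 15560 kWh
Annual savings = 15560 × £0.333 = £5,181.46
Payback = £22,100 / £5,181.46 = 4.27 years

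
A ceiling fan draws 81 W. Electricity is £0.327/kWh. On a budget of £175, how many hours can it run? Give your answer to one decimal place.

6607.0 h

Energy budget = £175 / £0.327 per kWh = 535.2 kWh = 535,168 Wh
Runtime = 535,168 Wh / 81 W = 6,607 h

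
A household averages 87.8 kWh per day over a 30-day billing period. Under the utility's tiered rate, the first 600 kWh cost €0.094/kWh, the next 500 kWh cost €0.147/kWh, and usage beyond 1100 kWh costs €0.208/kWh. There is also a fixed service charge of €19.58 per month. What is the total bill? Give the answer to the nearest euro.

€469

Usage = 87.8 kWh/day × 30 days = 2634 kWh
First 600 kWh × €0.094 = €56.40
Next 500 kWh × €0.147 = €73.50
Remaining 1534 kWh × €0.208 = €319.07
Energy charge = €448.97; + service €19.58 = €468.55 ≈ €469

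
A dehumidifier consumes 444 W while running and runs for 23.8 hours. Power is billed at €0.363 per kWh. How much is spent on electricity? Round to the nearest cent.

Energy = 444 W × 23.8 h = 10,567 Wh = 10.57 kWh
Cost = 10.57 kWh × €0.363/kWh = €3.84

€3.84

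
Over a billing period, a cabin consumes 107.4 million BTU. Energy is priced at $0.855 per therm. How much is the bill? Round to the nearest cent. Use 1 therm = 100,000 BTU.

107.4 million BTU × (10 therm/million BTU) = 1,074 therm
Cost = 1,074 therm × $0.855/therm = $918.27

$918.27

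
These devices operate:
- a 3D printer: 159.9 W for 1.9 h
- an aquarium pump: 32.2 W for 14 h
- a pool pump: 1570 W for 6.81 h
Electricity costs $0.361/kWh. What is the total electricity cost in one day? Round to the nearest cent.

$4.13

3D printer: 159.9 W × 1.9 h = 304 Wh = 0.3038 kWh
aquarium pump: 32.2 W × 14 h = 451 Wh = 0.4508 kWh
pool pump: 1570 W × 6.81 h = 10,692 Wh = 10.69 kWh
Total energy = 0.3038 + 0.4508 + 10.69 = 11.45 kWh
Cost = 11.45 kWh × $0.361 = $4.13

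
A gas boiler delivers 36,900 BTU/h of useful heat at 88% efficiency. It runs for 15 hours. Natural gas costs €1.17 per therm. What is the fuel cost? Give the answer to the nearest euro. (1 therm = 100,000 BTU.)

Heat delivered = 36,900 BTU/h × 15 h = 553,500 BTU
Gas input = 553,500 / 0.88 = 628,977 BTU
= 628,977 / 100,000 = 6.29 therm
Cost = 6.29 × €1.17/therm = €7.36 ≈ €7

€7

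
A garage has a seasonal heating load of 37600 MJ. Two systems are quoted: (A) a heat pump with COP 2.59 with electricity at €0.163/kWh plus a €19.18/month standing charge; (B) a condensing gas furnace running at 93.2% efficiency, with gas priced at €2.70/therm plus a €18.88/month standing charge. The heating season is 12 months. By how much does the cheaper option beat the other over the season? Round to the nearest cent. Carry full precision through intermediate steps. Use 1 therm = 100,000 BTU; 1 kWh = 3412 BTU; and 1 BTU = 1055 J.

€371.51

Heat load = 37600 MJ = 37,600,000,000 J / 1055 = 35,639,810 BTU
Gas: input = 35,639,810 / 0.932 = 38,240,140 BTU = 382.4 therm → 382.4 × €2.70 = €1,032.48; + 12 × €18.88 standing = €1,259.04
Heat pump: 35,639,810 BTU / 3412 = 10,450 kWh heat; / 2.59 = 4,033 kWh in → × €0.163 = €657.38; + 12 × €19.18 standing = €887.54
Difference = |€1,259.04 − €887.54| = €371.51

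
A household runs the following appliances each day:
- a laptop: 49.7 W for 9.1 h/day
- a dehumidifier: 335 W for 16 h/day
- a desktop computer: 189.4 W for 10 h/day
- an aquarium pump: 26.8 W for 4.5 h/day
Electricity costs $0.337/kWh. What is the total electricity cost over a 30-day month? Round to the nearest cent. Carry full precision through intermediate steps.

$79.13

laptop: 49.7 W × 9.1 h × 30 d = 13,568 Wh = 13.57 kWh
dehumidifier: 335 W × 16 h × 30 d = 160,800 Wh = 160.8 kWh
desktop computer: 189.4 W × 10 h × 30 d = 56,820 Wh = 56.82 kWh
aquarium pump: 26.8 W × 4.5 h × 30 d = 3,618 Wh = 3.618 kWh
Total energy = 13.57 + 160.8 + 56.82 + 3.618 = 234.8 kWh
Cost = 234.8 kWh × $0.337 = $79.13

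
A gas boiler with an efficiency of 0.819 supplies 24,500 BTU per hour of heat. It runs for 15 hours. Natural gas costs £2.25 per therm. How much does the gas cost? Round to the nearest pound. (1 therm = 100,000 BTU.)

Heat delivered = 24,500 BTU/h × 15 h = 367,500 BTU
Gas input = 367,500 / 0.819 = 448,718 BTU
= 448,718 / 100,000 = 4.487 therm
Cost = 4.487 × £2.25/therm = £10.10 ≈ £10

£10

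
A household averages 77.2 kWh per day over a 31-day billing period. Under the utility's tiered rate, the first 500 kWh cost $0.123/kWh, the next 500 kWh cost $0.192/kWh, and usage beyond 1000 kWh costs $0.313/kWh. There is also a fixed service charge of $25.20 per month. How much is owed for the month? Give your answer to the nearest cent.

Usage = 77.2 kWh/day × 31 days = 2393.2 kWh
First 500 kWh × $0.123 = $61.50
Next 500 kWh × $0.192 = $96.00
Remaining 1393.2 kWh × $0.313 = $436.07
Energy charge = $593.57; + service $25.20 = $618.77

$618.77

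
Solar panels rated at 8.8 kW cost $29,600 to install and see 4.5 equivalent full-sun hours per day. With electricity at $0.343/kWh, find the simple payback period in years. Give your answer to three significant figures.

5.97 years

Daily generation = 8.8 kW × 4.5 h = 39.6 kWh
Annual generation = 39.6 × 365 = 14454 kWh
Annual savings = 14454 × $0.343 = $4,957.72
Payback = $29,600 / $4,957.72 = 5.97 years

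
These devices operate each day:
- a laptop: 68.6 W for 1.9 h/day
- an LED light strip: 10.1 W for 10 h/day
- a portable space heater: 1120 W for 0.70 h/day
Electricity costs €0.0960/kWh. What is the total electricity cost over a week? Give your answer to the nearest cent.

laptop: 68.6 W × 1.9 h × 7 d = 912 Wh = 0.9124 kWh
LED light strip: 10.1 W × 10 h × 7 d = 707 Wh = 0.707 kWh
portable space heater: 1120 W × 0.70 h × 7 d = 5,488 Wh = 5.488 kWh
Total energy = 0.9124 + 0.707 + 5.488 = 7.107 kWh
Cost = 7.107 kWh × €0.0960 = €0.68

€0.68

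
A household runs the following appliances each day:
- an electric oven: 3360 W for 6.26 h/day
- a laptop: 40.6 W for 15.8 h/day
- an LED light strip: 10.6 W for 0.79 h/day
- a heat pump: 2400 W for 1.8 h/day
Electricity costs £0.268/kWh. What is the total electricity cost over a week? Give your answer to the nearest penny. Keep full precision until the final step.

electric oven: 3360 W × 6.26 h × 7 d = 147,235 Wh = 147.2 kWh
laptop: 40.6 W × 15.8 h × 7 d = 4,490 Wh = 4.49 kWh
LED light strip: 10.6 W × 0.79 h × 7 d = 59 Wh = 0.05862 kWh
heat pump: 2400 W × 1.8 h × 7 d = 30,240 Wh = 30.24 kWh
Total energy = 147.2 + 4.49 + 0.05862 + 30.24 = 182 kWh
Cost = 182 kWh × £0.268 = £48.78

£48.78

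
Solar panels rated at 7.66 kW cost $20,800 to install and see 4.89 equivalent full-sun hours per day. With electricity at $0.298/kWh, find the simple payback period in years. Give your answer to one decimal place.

5.1 years

Daily generation = 7.66 kW × 4.89 h = 37.46 kWh
Annual generation = 37.46 × 365 = 13672 kWh
Annual savings = 13672 × $0.298 = $4,074.24
Payback = $20,800 / $4,074.24 = 5.11 years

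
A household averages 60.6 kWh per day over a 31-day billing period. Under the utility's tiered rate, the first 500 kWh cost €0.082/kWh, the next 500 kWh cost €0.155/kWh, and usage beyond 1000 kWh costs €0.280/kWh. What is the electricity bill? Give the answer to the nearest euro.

€365

Usage = 60.6 kWh/day × 31 days = 1878.6 kWh
First 500 kWh × €0.082 = €41.00
Next 500 kWh × €0.155 = €77.50
Remaining 878.6 kWh × €0.280 = €246.01
Total = €364.51 ≈ €365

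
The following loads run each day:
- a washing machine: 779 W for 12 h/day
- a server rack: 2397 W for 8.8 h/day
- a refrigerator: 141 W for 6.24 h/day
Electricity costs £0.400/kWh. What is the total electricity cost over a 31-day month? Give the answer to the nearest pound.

washing machine: 779 W × 12 h × 31 d = 289,788 Wh = 289.8 kWh
server rack: 2397 W × 8.8 h × 31 d = 653,902 Wh = 653.9 kWh
refrigerator: 141 W × 6.24 h × 31 d = 27,275 Wh = 27.28 kWh
Total energy = 289.8 + 653.9 + 27.28 = 971 kWh
Cost = 971 kWh × £0.400 = £388.39 ≈ £388

£388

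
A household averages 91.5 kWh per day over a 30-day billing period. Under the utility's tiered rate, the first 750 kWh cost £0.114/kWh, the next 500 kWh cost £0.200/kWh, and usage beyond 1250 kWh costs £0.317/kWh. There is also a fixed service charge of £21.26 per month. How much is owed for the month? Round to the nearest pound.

Usage = 91.5 kWh/day × 30 days = 2745 kWh
First 750 kWh × £0.114 = £85.50
Next 500 kWh × £0.200 = £100.00
Remaining 1495 kWh × £0.317 = £473.92
Energy charge = £659.41; + service £21.26 = £680.67 ≈ £681

£681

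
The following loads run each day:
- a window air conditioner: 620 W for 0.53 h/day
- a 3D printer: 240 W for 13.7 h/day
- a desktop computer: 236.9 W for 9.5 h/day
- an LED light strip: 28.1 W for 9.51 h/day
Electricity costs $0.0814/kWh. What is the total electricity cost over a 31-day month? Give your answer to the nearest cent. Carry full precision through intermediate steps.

$15.48

window air conditioner: 620 W × 0.53 h × 31 d = 10,187 Wh = 10.19 kWh
3D printer: 240 W × 13.7 h × 31 d = 101,928 Wh = 101.9 kWh
desktop computer: 236.9 W × 9.5 h × 31 d = 69,767 Wh = 69.77 kWh
LED light strip: 28.1 W × 9.51 h × 31 d = 8,284 Wh = 8.284 kWh
Total energy = 10.19 + 101.9 + 69.77 + 8.284 = 190.2 kWh
Cost = 190.2 kWh × $0.0814 = $15.48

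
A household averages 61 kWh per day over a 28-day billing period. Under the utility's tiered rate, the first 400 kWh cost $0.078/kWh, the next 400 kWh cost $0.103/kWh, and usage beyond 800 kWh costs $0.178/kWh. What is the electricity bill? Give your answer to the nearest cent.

Usage = 61 kWh/day × 28 days = 1708 kWh
First 400 kWh × $0.078 = $31.20
Next 400 kWh × $0.103 = $41.20
Remaining 908 kWh × $0.178 = $161.62
Total = $234.02

$234.02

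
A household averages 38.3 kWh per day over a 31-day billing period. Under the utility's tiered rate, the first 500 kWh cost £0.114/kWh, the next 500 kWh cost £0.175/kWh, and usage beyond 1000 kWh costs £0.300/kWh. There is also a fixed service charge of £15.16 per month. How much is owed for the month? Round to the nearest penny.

Usage = 38.3 kWh/day × 31 days = 1187.3 kWh
First 500 kWh × £0.114 = £57.00
Next 500 kWh × £0.175 = £87.50
Remaining 187.3 kWh × £0.300 = £56.19
Energy charge = £200.69; + service £15.16 = £215.85

£215.85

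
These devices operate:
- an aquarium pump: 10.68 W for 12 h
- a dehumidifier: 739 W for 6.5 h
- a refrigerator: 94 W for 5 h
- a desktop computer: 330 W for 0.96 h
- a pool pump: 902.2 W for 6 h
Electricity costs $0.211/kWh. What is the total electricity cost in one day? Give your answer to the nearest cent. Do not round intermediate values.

$2.35

aquarium pump: 10.68 W × 12 h = 128 Wh = 0.1282 kWh
dehumidifier: 739 W × 6.5 h = 4,804 Wh = 4.803 kWh
refrigerator: 94 W × 5 h = 470 Wh = 0.47 kWh
desktop computer: 330 W × 0.96 h = 317 Wh = 0.3168 kWh
pool pump: 902.2 W × 6 h = 5,413 Wh = 5.413 kWh
Total energy = 0.1282 + 4.803 + 0.47 + 0.3168 + 5.413 = 11.13 kWh
Cost = 11.13 kWh × $0.211 = $2.35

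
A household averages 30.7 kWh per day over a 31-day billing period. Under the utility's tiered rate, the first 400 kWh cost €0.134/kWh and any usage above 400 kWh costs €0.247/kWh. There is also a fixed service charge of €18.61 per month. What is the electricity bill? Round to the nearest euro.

Usage = 30.7 kWh/day × 31 days = 951.7 kWh
First 400 kWh × €0.134 = €53.60
Remaining 551.7 kWh × €0.247 = €136.27
Energy charge = €189.87; + service €18.61 = €208.48 ≈ €208

€208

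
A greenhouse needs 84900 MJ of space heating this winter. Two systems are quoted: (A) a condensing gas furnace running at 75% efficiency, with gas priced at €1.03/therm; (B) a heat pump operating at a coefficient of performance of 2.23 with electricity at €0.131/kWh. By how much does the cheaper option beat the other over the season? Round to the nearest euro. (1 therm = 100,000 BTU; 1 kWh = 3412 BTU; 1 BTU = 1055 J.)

€280

Heat load = 84900 MJ = 84,900,000,000 J / 1055 = 80,473,934 BTU
Gas: input = 80,473,934 / 0.750 = 107,298,578 BTU = 1,073 therm → 1,073 × €1.03 = €1,105.18
Heat pump: 80,473,934 BTU / 3412 = 23,590 kWh heat; / 2.23 = 10,580 kWh in → × €0.131 = €1,385.52
Difference = |€1,105.18 − €1,385.52| = €280.34 ≈ €280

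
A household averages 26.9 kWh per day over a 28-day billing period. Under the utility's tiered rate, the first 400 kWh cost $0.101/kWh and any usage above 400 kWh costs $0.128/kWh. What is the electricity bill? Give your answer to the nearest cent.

Usage = 26.9 kWh/day × 28 days = 753.2 kWh
First 400 kWh × $0.101 = $40.40
Remaining 353.2 kWh × $0.128 = $45.21
Total = $85.61

$85.61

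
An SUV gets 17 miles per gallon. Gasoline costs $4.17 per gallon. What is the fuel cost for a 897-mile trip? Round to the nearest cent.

$220.03

Fuel = 897 mi / 17 mpg = 52.76 gal
Cost = 52.76 gal × $4.17/gal = $220.03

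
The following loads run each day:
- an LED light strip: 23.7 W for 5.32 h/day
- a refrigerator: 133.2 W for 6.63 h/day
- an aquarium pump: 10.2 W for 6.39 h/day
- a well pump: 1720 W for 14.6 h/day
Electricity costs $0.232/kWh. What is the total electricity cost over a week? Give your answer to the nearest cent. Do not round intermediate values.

LED light strip: 23.7 W × 5.32 h × 7 d = 883 Wh = 0.8826 kWh
refrigerator: 133.2 W × 6.63 h × 7 d = 6,182 Wh = 6.182 kWh
aquarium pump: 10.2 W × 6.39 h × 7 d = 456 Wh = 0.4562 kWh
well pump: 1720 W × 14.6 h × 7 d = 175,784 Wh = 175.8 kWh
Total energy = 0.8826 + 6.182 + 0.4562 + 175.8 = 183.3 kWh
Cost = 183.3 kWh × $0.232 = $42.53

$42.53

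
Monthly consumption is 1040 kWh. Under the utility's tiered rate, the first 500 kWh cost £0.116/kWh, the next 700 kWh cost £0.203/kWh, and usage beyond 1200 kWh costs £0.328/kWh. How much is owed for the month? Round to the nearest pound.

£168

First 500 kWh × £0.116 = £58.00
Next 540 kWh × £0.203 = £109.62
Remaining tier: 0 kWh (not reached)
Total = £167.62 ≈ £168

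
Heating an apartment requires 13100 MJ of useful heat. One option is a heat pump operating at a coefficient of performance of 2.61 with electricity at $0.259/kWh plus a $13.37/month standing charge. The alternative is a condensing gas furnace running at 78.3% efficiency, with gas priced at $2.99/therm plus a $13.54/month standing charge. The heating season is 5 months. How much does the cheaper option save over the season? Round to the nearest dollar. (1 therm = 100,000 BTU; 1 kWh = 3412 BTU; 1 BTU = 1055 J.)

Heat load = 13100 MJ = 13,100,000,000 J / 1055 = 12,417,062 BTU
Gas: input = 12,417,062 / 0.783 = 15,858,316 BTU = 158.6 therm → 158.6 × $2.99 = $474.16; + 5 × $13.54 standing = $541.86
Heat pump: 12,417,062 BTU / 3412 = 3,639 kWh heat; / 2.61 = 1,394 kWh in → × $0.259 = $361.13; + 5 × $13.37 standing = $427.98
Difference = |$541.86 − $427.98| = $113.88 ≈ $114

$114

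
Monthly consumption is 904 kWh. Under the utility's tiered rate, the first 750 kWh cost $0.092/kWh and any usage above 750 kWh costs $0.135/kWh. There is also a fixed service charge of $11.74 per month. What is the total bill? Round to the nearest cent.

$101.53

First 750 kWh × $0.092 = $69.00
Remaining 154 kWh × $0.135 = $20.79
Energy charge = $89.79; + service $11.74 = $101.53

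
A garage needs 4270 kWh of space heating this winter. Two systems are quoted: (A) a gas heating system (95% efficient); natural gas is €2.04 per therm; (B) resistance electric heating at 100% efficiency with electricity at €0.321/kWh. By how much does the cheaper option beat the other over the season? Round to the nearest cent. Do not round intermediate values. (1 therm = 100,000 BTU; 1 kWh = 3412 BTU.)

Heat load = 4270 kWh × 3412 = 14,569,240 BTU
Gas: input = 14,569,240 / 0.95 = 15,336,042 BTU = 153.4 therm → 153.4 × €2.04 = €312.86
Electric: 14,569,240 BTU / 3412 = 4,270 kWh → × €0.321 = €1,370.67
Difference = |€312.86 − €1,370.67| = €1,057.81

€1057.81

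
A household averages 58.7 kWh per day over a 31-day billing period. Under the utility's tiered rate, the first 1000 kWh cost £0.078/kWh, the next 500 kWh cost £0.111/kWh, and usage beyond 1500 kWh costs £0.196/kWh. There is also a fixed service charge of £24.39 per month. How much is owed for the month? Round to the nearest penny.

£220.55

Usage = 58.7 kWh/day × 31 days = 1819.7 kWh
First 1000 kWh × £0.078 = £78.00
Next 500 kWh × £0.111 = £55.50
Remaining 319.7 kWh × £0.196 = £62.66
Energy charge = £196.16; + service £24.39 = £220.55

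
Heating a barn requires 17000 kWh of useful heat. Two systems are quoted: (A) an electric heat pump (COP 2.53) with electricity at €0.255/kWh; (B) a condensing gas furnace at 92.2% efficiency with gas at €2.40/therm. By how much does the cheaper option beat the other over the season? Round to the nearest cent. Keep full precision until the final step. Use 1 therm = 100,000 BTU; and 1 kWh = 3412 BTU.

Heat load = 17000 kWh × 3412 = 58,004,000 BTU
Gas: input = 58,004,000 / 0.922 = 62,911,063 BTU = 629.1 therm → 629.1 × €2.40 = €1,509.87
Heat pump: 58,004,000 BTU / 3412 = 17,000 kWh heat; / 2.53 = 6,719 kWh in → × €0.255 = €1,713.44
Difference = |€1,509.87 − €1,713.44| = €203.57

€203.57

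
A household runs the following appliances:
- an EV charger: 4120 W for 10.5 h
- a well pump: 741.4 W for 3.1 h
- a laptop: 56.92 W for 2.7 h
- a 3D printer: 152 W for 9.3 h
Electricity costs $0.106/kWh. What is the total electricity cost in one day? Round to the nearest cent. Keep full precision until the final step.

EV charger: 4120 W × 10.5 h = 43,260 Wh = 43.26 kWh
well pump: 741.4 W × 3.1 h = 2,298 Wh = 2.298 kWh
laptop: 56.92 W × 2.7 h = 154 Wh = 0.1537 kWh
3D printer: 152 W × 9.3 h = 1,414 Wh = 1.414 kWh
Total energy = 43.26 + 2.298 + 0.1537 + 1.414 = 47.13 kWh
Cost = 47.13 kWh × $0.106 = $5.00

$5.00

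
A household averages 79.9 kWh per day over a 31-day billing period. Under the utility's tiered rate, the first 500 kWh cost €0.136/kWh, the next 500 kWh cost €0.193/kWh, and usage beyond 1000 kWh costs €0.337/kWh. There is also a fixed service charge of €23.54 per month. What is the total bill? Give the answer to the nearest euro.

Usage = 79.9 kWh/day × 31 days = 2476.9 kWh
First 500 kWh × €0.136 = €68.00
Next 500 kWh × €0.193 = €96.50
Remaining 1476.9 kWh × €0.337 = €497.72
Energy charge = €662.22; + service €23.54 = €685.76 ≈ €686

€686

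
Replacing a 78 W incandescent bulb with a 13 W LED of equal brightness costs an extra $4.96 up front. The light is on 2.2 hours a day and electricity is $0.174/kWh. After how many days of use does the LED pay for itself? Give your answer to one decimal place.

199.3 days

Power saved = 78 − 13 = 65 W
Daily energy saved = 65 W × 2.2 h = 143 Wh = 0.143 kWh
Daily savings = 0.143 × $0.174 = $0.0249
Payback = $4.96 / $0.0249 per day = 199.3 days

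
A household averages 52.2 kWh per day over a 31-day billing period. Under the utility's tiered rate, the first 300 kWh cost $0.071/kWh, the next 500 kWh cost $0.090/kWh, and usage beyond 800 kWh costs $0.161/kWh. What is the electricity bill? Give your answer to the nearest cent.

$198.03

Usage = 52.2 kWh/day × 31 days = 1618.2 kWh
First 300 kWh × $0.071 = $21.30
Next 500 kWh × $0.090 = $45.00
Remaining 818.2 kWh × $0.161 = $131.73
Total = $198.03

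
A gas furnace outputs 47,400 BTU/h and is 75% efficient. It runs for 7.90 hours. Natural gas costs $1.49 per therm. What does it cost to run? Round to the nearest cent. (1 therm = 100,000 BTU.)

$7.44

Heat delivered = 47,400 BTU/h × 7.90 h = 374,460 BTU
Gas input = 374,460 / 0.75 = 499,280 BTU
= 499,280 / 100,000 = 4.993 therm
Cost = 4.993 × $1.49/therm = $7.44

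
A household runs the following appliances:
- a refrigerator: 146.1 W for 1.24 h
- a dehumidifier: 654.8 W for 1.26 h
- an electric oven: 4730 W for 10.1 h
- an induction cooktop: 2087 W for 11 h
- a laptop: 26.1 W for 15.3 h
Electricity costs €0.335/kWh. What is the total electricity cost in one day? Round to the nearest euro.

€24

refrigerator: 146.1 W × 1.24 h = 181 Wh = 0.1812 kWh
dehumidifier: 654.8 W × 1.26 h = 825 Wh = 0.825 kWh
electric oven: 4730 W × 10.1 h = 47,773 Wh = 47.77 kWh
induction cooktop: 2087 W × 11 h = 22,957 Wh = 22.96 kWh
laptop: 26.1 W × 15.3 h = 399 Wh = 0.3993 kWh
Total energy = 0.1812 + 0.825 + 47.77 + 22.96 + 0.3993 = 72.14 kWh
Cost = 72.14 kWh × €0.335 = €24.17 ≈ €24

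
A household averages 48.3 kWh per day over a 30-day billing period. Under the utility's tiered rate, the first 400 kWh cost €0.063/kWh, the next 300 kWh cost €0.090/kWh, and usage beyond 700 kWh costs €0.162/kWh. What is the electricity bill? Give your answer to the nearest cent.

€173.54

Usage = 48.3 kWh/day × 30 days = 1449 kWh
First 400 kWh × €0.063 = €25.20
Next 300 kWh × €0.090 = €27.00
Remaining 749 kWh × €0.162 = €121.34
Total = €173.54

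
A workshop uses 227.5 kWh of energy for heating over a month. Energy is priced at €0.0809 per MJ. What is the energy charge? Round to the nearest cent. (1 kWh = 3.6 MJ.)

€66.26

227.5 kWh × (3.6 MJ/kWh) = 819 MJ
Cost = 819 MJ × €0.0809/MJ = €66.26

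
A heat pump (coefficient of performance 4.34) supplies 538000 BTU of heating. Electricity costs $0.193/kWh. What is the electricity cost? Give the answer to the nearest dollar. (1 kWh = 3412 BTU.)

Heat delivered = 538,000 BTU / 3412 = 157.7 kWh
Electrical input = 157.7 kWh / 4.34 = 36.33 kWh
Cost = 36.33 × $0.193/kWh = $7.01 ≈ $7

$7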